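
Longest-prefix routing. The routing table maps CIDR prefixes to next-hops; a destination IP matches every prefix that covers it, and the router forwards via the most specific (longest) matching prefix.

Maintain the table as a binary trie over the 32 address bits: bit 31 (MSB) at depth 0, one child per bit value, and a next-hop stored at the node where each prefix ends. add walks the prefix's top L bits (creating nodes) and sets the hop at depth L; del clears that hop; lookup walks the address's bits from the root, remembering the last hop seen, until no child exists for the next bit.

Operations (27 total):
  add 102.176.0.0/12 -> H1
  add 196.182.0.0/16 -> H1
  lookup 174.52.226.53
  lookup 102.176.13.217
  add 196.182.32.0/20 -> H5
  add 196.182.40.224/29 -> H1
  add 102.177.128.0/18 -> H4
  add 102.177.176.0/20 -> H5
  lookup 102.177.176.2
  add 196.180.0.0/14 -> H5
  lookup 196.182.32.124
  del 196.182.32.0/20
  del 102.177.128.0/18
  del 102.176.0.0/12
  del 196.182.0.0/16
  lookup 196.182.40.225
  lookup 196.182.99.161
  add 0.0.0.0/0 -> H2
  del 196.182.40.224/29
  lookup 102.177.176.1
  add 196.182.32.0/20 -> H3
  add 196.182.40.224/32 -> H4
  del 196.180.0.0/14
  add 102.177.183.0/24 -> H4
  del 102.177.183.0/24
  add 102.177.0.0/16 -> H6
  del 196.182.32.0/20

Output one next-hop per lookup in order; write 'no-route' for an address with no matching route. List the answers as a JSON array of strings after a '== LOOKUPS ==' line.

Trace:
  add 102.176.0.0/12 -> H1 at depth 12
  add 196.182.0.0/16 -> H1 at depth 16
  lookup 174.52.226.53: bits 1 walk d0:-→d1:- -> no-route
  lookup 102.176.13.217: bits 011001101011 walk d0:-→d1:-→d2:-→d3:-→d4:-→d5:-→d6:-→d7:-→d8:-→d9:-→d10:-→d11:-→d12:H1 -> H1
  add 196.182.32.0/20 -> H5 at depth 20
  add 196.182.40.224/29 -> H1 at depth 29
  add 102.177.128.0/18 -> H4 at depth 18
  add 102.177.176.0/20 -> H5 at depth 20
  lookup 102.177.176.2: bits 01100110101100011011 walk d0:-→d1:-→d2:-→d3:-→d4:-→d5:-→d6:-→d7:-→d8:-→d9:-→d10:-→d11:-→d12:H1→d13:-→d14:-→d15:-→d16:-→d17:-→d18:H4→d19:-→d20:H5 -> H5
  add 196.180.0.0/14 -> H5 at depth 14
  lookup 196.182.32.124: bits 11000100101101100010 walk d0:-→d1:-→d2:-→d3:-→d4:-→d5:-→d6:-→d7:-→d8:-→d9:-→d10:-→d11:-→d12:-→d13:-→d14:H5→d15:-→d16:H1→d17:-→d18:-→d19:-→d20:H5 -> H5
  - 196.182.32.0/20 clear@20
  - 102.177.128.0/18 clear@18
  - 102.176.0.0/12 clear@12
  - 196.182.0.0/16 clear@16
  lookup 196.182.40.225: bits 11000100101101100010100011100 walk d0:-→d1:-→d2:-→d3:-→d4:-→d5:-→d6:-→d7:-→d8:-→d9:-→d10:-→d11:-→d12:-→d13:-→d14:H5→d15:-→d16:-→d17:-→d18:-→d19:-→d20:-→d21:-→d22:-→d23:-→d24:-→d25:-→d26:-→d27:-→d28:-→d29:H1 -> H1
  lookup 196.182.99.161: bits 11000100101101100 walk d0:-→d1:-→d2:-→d3:-→d4:-→d5:-→d6:-→d7:-→d8:-→d9:-→d10:-→d11:-→d12:-→d13:-→d14:H5→d15:-→d16:-→d17:- -> H5
  add 0.0.0.0/0 -> H2 at depth 0
  - 196.182.40.224/29 clear@29
  lookup 102.177.176.1: bits 01100110101100011011 walk d0:H2→d1:-→d2:-→d3:-→d4:-→d5:-→d6:-→d7:-→d8:-→d9:-→d10:-→d11:-→d12:-→d13:-→d14:-→d15:-→d16:-→d17:-→d18:-→d19:-→d20:H5 -> H5
  add 196.182.32.0/20 -> H3 at depth 20
  add 196.182.40.224/32 -> H4 at depth 32
  - 196.180.0.0/14 clear@14
  add 102.177.183.0/24 -> H4 at depth 24
  - 102.177.183.0/24 clear@24
  add 102.177.0.0/16 -> H6 at depth 16
  - 196.182.32.0/20 clear@20

== LOOKUPS ==
["no-route","H1","H5","H5","H1","H5","H5"]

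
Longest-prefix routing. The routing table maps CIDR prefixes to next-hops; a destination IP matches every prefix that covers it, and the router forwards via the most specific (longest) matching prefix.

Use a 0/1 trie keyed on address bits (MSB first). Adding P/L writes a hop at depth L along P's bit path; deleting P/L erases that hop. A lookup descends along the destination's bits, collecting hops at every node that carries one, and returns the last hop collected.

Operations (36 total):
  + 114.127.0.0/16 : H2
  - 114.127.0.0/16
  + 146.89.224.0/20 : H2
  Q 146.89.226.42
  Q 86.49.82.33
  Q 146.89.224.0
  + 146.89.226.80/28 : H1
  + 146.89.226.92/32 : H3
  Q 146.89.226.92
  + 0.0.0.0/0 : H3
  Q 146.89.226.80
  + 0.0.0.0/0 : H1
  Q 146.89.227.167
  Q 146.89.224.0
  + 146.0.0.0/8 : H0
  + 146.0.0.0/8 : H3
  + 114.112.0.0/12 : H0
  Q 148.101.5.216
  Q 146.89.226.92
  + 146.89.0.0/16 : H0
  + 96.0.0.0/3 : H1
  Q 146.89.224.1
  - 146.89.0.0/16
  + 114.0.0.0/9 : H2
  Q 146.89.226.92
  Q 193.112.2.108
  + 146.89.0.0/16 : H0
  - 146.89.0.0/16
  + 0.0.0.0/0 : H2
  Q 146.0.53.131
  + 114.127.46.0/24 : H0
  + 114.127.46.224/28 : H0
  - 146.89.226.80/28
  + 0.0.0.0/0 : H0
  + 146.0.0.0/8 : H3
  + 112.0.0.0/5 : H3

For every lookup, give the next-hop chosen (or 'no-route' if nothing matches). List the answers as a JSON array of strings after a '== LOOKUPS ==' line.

Apply in order:
  add 114.127.0.0/16 -> H2 at depth 16
  - 114.127.0.0/16 clear@16
  add 146.89.224.0/20 -> H2 at depth 20
  lookup 146.89.226.42: bits 10010010010110011110 walk d0:-→d1:-→d2:-→d3:-→d4:-→d5:-→d6:-→d7:-→d8:-→d9:-→d10:-→d11:-→d12:-→d13:-→d14:-→d15:-→d16:-→d17:-→d18:-→d19:-→d20:H2 -> H2
  lookup 86.49.82.33: bits 01 walk d0:-→d1:-→d2:- -> no-route
  lookup 146.89.224.0: bits 10010010010110011110 walk d0:-→d1:-→d2:-→d3:-→d4:-→d5:-→d6:-→d7:-→d8:-→d9:-→d10:-→d11:-→d12:-→d13:-→d14:-→d15:-→d16:-→d17:-→d18:-→d19:-→d20:H2 -> H2
  add 146.89.226.80/28 -> H1 at depth 28
  add 146.89.226.92/32 -> H3 at depth 32
  lookup 146.89.226.92: bits 10010010010110011110001001011100 walk d0:-→d1:-→d2:-→d3:-→d4:-→d5:-→d6:-→d7:-→d8:-→d9:-→d10:-→d11:-→d12:-→d13:-→d14:-→d15:-→d16:-→d17:-→d18:-→d19:-→d20:H2→d21:-→d22:-→d23:-→d24:-→d25:-→d26:-→d27:-→d28:H1→d29:-→d30:-→d31:-→d32:H3 -> H3
  add 0.0.0.0/0 -> H3 at depth 0
  lookup 146.89.226.80: bits 1001001001011001111000100101 walk d0:H3→d1:-→d2:-→d3:-→d4:-→d5:-→d6:-→d7:-→d8:-→d9:-→d10:-→d11:-→d12:-→d13:-→d14:-→d15:-→d16:-→d17:-→d18:-→d19:-→d20:H2→d21:-→d22:-→d23:-→d24:-→d25:-→d26:-→d27:-→d28:H1 -> H1
  add 0.0.0.0/0 -> H1 at depth 0
  lookup 146.89.227.167: bits 10010010010110011110001 walk d0:H1→d1:-→d2:-→d3:-→d4:-→d5:-→d6:-→d7:-→d8:-→d9:-→d10:-→d11:-→d12:-→d13:-→d14:-→d15:-→d16:-→d17:-→d18:-→d19:-→d20:H2→d21:-→d22:-→d23:- -> H2
  lookup 146.89.224.0: bits 1001001001011001111000 walk d0:H1→d1:-→d2:-→d3:-→d4:-→d5:-→d6:-→d7:-→d8:-→d9:-→d10:-→d11:-→d12:-→d13:-→d14:-→d15:-→d16:-→d17:-→d18:-→d19:-→d20:H2→d21:-→d22:- -> H2
  add 146.0.0.0/8 -> H0 at depth 8
  add 146.0.0.0/8 -> H3 at depth 8
  add 114.112.0.0/12 -> H0 at depth 12
  lookup 148.101.5.216: bits 10010 walk d0:H1→d1:-→d2:-→d3:-→d4:-→d5:- -> H1
  lookup 146.89.226.92: bits 10010010010110011110001001011100 walk d0:H1→d1:-→d2:-→d3:-→d4:-→d5:-→d6:-→d7:-→d8:H3→d9:-→d10:-→d11:-→d12:-→d13:-→d14:-→d15:-→d16:-→d17:-→d18:-→d19:-→d20:H2→d21:-→d22:-→d23:-→d24:-→d25:-→d26:-→d27:-→d28:H1→d29:-→d30:-→d31:-→d32:H3 -> H3
  add 146.89.0.0/16 -> H0 at depth 16
  add 96.0.0.0/3 -> H1 at depth 3
  lookup 146.89.224.1: bits 1001001001011001111000 walk d0:H1→d1:-→d2:-→d3:-→d4:-→d5:-→d6:-→d7:-→d8:H3→d9:-→d10:-→d11:-→d12:-→d13:-→d14:-→d15:-→d16:H0→d17:-→d18:-→d19:-→d20:H2→d21:-→d22:- -> H2
  - 146.89.0.0/16 clear@16
  add 114.0.0.0/9 -> H2 at depth 9
  lookup 146.89.226.92: bits 10010010010110011110001001011100 walk d0:H1→d1:-→d2:-→d3:-→d4:-→d5:-→d6:-→d7:-→d8:H3→d9:-→d10:-→d11:-→d12:-→d13:-→d14:-→d15:-→d16:-→d17:-→d18:-→d19:-→d20:H2→d21:-→d22:-→d23:-→d24:-→d25:-→d26:-→d27:-→d28:H1→d29:-→d30:-→d31:-→d32:H3 -> H3
  lookup 193.112.2.108: bits 1 walk d0:H1→d1:- -> H1
  add 146.89.0.0/16 -> H0 at depth 16
  - 146.89.0.0/16 clear@16
  add 0.0.0.0/0 -> H2 at depth 0
  lookup 146.0.53.131: bits 100100100 walk d0:H2→d1:-→d2:-→d3:-→d4:-→d5:-→d6:-→d7:-→d8:H3→d9:- -> H3
  add 114.127.46.0/24 -> H0 at depth 24
  add 114.127.46.224/28 -> H0 at depth 28
  - 146.89.226.80/28 clear@28
  add 0.0.0.0/0 -> H0 at depth 0
  add 146.0.0.0/8 -> H3 at depth 8
  add 112.0.0.0/5 -> H3 at depth 5

== LOOKUPS ==
["H2","no-route","H2","H3","H1","H2","H2","H1","H3","H2","H3","H1","H3"]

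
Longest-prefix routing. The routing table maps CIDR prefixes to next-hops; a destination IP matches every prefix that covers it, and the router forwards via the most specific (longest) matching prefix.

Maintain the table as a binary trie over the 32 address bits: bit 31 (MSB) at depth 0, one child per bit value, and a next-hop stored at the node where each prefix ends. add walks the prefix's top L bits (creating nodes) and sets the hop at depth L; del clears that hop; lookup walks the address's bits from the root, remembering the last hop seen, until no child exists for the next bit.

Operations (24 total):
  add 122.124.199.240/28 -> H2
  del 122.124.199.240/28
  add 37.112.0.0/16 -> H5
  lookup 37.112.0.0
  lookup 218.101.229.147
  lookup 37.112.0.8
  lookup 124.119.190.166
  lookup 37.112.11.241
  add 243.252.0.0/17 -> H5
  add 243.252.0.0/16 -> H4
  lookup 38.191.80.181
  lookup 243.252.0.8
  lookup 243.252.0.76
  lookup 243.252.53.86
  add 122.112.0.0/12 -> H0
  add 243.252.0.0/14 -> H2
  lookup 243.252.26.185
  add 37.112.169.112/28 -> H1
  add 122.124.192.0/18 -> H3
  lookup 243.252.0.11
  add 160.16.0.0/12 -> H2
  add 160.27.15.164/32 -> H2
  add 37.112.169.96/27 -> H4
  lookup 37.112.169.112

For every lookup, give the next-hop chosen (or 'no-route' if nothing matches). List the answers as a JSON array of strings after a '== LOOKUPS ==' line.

Trace:
  + 122.124.199.240/28 (H2) depth=28
  - 122.124.199.240/28 clear@28
  + 37.112.0.0/16 (H5) depth=16
  lookup 37.112.0.0: bits 0010010101110000 walk d0:-→d1:-→d2:-→d3:-→d4:-→d5:-→d6:-→d7:-→d8:-→d9:-→d10:-→d11:-→d12:-→d13:-→d14:-→d15:-→d16:H5 -> H5
  lookup 218.101.229.147: bits ε walk d0:- -> no-route
  lookup 37.112.0.8: bits 0010010101110000 walk d0:-→d1:-→d2:-→d3:-→d4:-→d5:-→d6:-→d7:-→d8:-→d9:-→d10:-→d11:-→d12:-→d13:-→d14:-→d15:-→d16:H5 -> H5
  lookup 124.119.190.166: bits 01111 walk d0:-→d1:-→d2:-→d3:-→d4:-→d5:- -> no-route
  lookup 37.112.11.241: bits 0010010101110000 walk d0:-→d1:-→d2:-→d3:-→d4:-→d5:-→d6:-→d7:-→d8:-→d9:-→d10:-→d11:-→d12:-→d13:-→d14:-→d15:-→d16:H5 -> H5
  + 243.252.0.0/17 (H5) depth=17
  + 243.252.0.0/16 (H4) depth=16
  lookup 38.191.80.181: bits 001001 walk d0:-→d1:-→d2:-→d3:-→d4:-→d5:-→d6:- -> no-route
  lookup 243.252.0.8: bits 11110011111111000 walk d0:-→d1:-→d2:-→d3:-→d4:-→d5:-→d6:-→d7:-→d8:-→d9:-→d10:-→d11:-→d12:-→d13:-→d14:-→d15:-→d16:H4→d17:H5 -> H5
  lookup 243.252.0.76: bits 11110011111111000 walk d0:-→d1:-→d2:-→d3:-→d4:-→d5:-→d6:-→d7:-→d8:-→d9:-→d10:-→d11:-→d12:-→d13:-→d14:-→d15:-→d16:H4→d17:H5 -> H5
  lookup 243.252.53.86: bits 11110011111111000 walk d0:-→d1:-→d2:-→d3:-→d4:-→d5:-→d6:-→d7:-→d8:-→d9:-→d10:-→d11:-→d12:-→d13:-→d14:-→d15:-→d16:H4→d17:H5 -> H5
  + 122.112.0.0/12 (H0) depth=12
  + 243.252.0.0/14 (H2) depth=14
  lookup 243.252.26.185: bits 11110011111111000 walk d0:-→d1:-→d2:-→d3:-→d4:-→d5:-→d6:-→d7:-→d8:-→d9:-→d10:-→d11:-→d12:-→d13:-→d14:H2→d15:-→d16:H4→d17:H5 -> H5
  + 37.112.169.112/28 (H1) depth=28
  + 122.124.192.0/18 (H3) depth=18
  lookup 243.252.0.11: bits 11110011111111000 walk d0:-→d1:-→d2:-→d3:-→d4:-→d5:-→d6:-→d7:-→d8:-→d9:-→d10:-→d11:-→d12:-→d13:-→d14:H2→d15:-→d16:H4→d17:H5 -> H5
  + 160.16.0.0/12 (H2) depth=12
  + 160.27.15.164/32 (H2) depth=32
  + 37.112.169.96/27 (H4) depth=27
  lookup 37.112.169.112: bits 0010010101110000101010010111 walk d0:-→d1:-→d2:-→d3:-→d4:-→d5:-→d6:-→d7:-→d8:-→d9:-→d10:-→d11:-→d12:-→d13:-→d14:-→d15:-→d16:H5→d17:-→d18:-→d19:-→d20:-→d21:-→d22:-→d23:-→d24:-→d25:-→d26:-→d27:H4→d28:H1 -> H1

== LOOKUPS ==
["H5","no-route","H5","no-route","H5","no-route","H5","H5","H5","H5","H5","H1"]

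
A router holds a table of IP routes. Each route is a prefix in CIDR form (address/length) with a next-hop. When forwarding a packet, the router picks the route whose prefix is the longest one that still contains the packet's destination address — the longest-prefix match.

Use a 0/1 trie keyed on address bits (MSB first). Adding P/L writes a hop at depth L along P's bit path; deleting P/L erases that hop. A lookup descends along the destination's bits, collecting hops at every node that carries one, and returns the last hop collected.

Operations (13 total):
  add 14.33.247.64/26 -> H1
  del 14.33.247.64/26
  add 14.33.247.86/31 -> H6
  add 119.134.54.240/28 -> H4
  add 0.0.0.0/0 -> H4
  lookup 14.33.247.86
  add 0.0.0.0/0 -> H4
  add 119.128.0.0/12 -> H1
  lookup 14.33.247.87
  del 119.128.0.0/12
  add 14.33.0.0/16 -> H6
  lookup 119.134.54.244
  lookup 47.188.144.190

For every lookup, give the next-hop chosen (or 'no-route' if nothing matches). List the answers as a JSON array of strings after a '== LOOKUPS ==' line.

Process each operation:
  add 14.33.247.64/26 -> H1 at depth 26
  - 14.33.247.64/26 clear@26
  add 14.33.247.86/31 -> H6 at depth 31
  add 119.134.54.240/28 -> H4 at depth 28
  add 0.0.0.0/0 -> H4 at depth 0
  Q 14.33.247.86: descend 0000111000100001111101110101011 ; hops seen [H4,H6] ; pick H6
  add 0.0.0.0/0 -> H4 at depth 0
  add 119.128.0.0/12 -> H1 at depth 12
  Q 14.33.247.87: descend 0000111000100001111101110101011 ; hops seen [H4,H6] ; pick H6
  - 119.128.0.0/12 clear@12
  add 14.33.0.0/16 -> H6 at depth 16
  Q 119.134.54.244: descend 0111011110000110001101101111 ; hops seen [H4,H4] ; pick H4
  Q 47.188.144.190: descend 00 ; hops seen [H4] ; pick H4

== LOOKUPS ==
["H6","H6","H4","H4"]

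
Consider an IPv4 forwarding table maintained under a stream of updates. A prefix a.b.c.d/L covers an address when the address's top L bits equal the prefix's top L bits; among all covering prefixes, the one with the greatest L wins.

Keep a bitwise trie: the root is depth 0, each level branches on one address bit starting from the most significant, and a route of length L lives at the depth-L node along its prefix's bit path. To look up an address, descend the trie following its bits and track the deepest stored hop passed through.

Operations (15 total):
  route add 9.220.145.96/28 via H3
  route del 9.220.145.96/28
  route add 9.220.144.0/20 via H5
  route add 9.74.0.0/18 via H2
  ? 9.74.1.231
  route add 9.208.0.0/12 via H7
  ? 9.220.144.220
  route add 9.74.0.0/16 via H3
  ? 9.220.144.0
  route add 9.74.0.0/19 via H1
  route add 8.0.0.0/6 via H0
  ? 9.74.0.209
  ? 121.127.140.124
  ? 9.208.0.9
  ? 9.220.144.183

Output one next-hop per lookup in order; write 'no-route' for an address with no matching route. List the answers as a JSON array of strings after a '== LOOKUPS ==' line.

Trace:
  + 9.220.145.96/28 (H3) depth=28
  del 9.220.145.96/28 (clear depth 28)
  + 9.220.144.0/20 (H5) depth=20
  + 9.74.0.0/18 (H2) depth=18
  Q 9.74.1.231: descend 000010010100101000 ; hops seen [H2] ; pick H2
  + 9.208.0.0/12 (H7) depth=12
  Q 9.220.144.220: descend 00001001110111001001000 ; hops seen [H7,H5] ; pick H5
  + 9.74.0.0/16 (H3) depth=16
  Q 9.220.144.0: descend 00001001110111001001000 ; hops seen [H7,H5] ; pick H5
  + 9.74.0.0/19 (H1) depth=19
  + 8.0.0.0/6 (H0) depth=6
  Q 9.74.0.209: descend 0000100101001010000 ; hops seen [H0,H3,H2,H1] ; pick H1
  Q 121.127.140.124: descend 0 ; hops seen [∅] ; pick no-route
  Q 9.208.0.9: descend 000010011101 ; hops seen [H0,H7] ; pick H7
  Q 9.220.144.183: descend 00001001110111001001000 ; hops seen [H0,H7,H5] ; pick H5

== LOOKUPS ==
["H2","H5","H5","H1","no-route","H7","H5"]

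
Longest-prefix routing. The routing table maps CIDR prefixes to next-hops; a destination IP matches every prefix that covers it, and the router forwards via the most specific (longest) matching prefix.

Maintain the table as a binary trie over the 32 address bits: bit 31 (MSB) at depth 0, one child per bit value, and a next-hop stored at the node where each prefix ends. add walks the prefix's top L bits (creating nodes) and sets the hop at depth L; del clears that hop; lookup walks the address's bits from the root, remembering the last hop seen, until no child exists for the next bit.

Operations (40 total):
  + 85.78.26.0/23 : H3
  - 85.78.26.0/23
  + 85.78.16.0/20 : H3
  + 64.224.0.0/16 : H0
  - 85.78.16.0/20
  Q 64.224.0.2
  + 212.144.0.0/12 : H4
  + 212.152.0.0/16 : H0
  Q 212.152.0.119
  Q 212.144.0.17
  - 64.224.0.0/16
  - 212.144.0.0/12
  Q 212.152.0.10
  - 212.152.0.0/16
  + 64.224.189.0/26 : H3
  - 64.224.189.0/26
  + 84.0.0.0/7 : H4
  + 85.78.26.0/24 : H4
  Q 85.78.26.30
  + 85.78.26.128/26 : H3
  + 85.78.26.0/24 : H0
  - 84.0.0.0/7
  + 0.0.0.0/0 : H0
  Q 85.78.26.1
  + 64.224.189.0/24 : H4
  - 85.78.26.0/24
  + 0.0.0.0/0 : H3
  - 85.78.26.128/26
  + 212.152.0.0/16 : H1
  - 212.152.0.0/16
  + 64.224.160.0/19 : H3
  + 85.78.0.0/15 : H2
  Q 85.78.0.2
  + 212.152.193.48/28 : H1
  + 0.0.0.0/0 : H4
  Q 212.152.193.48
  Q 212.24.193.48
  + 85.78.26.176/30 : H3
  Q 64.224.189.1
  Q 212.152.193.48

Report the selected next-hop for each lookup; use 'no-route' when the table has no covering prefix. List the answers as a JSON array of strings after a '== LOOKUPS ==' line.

Trace:
  + 85.78.26.0/23 (H3) depth=23
  - 85.78.26.0/23 clear@23
  + 85.78.16.0/20 (H3) depth=20
  + 64.224.0.0/16 (H0) depth=16
  - 85.78.16.0/20 clear@20
  lookup 64.224.0.2: bits 0100000011100000 walk d0:-→d1:-→d2:-→d3:-→d4:-→d5:-→d6:-→d7:-→d8:-→d9:-→d10:-→d11:-→d12:-→d13:-→d14:-→d15:-→d16:H0 -> H0
  + 212.144.0.0/12 (H4) depth=12
  + 212.152.0.0/16 (H0) depth=16
  lookup 212.152.0.119: bits 1101010010011000 walk d0:-→d1:-→d2:-→d3:-→d4:-→d5:-→d6:-→d7:-→d8:-→d9:-→d10:-→d11:-→d12:H4→d13:-→d14:-→d15:-→d16:H0 -> H0
  lookup 212.144.0.17: bits 110101001001 walk d0:-→d1:-→d2:-→d3:-→d4:-→d5:-→d6:-→d7:-→d8:-→d9:-→d10:-→d11:-→d12:H4 -> H4
  - 64.224.0.0/16 clear@16
  - 212.144.0.0/12 clear@12
  lookup 212.152.0.10: bits 1101010010011000 walk d0:-→d1:-→d2:-→d3:-→d4:-→d5:-→d6:-→d7:-→d8:-→d9:-→d10:-→d11:-→d12:-→d13:-→d14:-→d15:-→d16:H0 -> H0
  - 212.152.0.0/16 clear@16
  + 64.224.189.0/26 (H3) depth=26
  - 64.224.189.0/26 clear@26
  + 84.0.0.0/7 (H4) depth=7
  + 85.78.26.0/24 (H4) depth=24
  lookup 85.78.26.30: bits 010101010100111000011010 walk d0:-→d1:-→d2:-→d3:-→d4:-→d5:-→d6:-→d7:H4→d8:-→d9:-→d10:-→d11:-→d12:-→d13:-→d14:-→d15:-→d16:-→d17:-→d18:-→d19:-→d20:-→d21:-→d22:-→d23:-→d24:H4 -> H4
  + 85.78.26.128/26 (H3) depth=26
  + 85.78.26.0/24 (H0) depth=24
  - 84.0.0.0/7 clear@7
  + 0.0.0.0/0 (H0) depth=0
  lookup 85.78.26.1: bits 010101010100111000011010 walk d0:H0→d1:-→d2:-→d3:-→d4:-→d5:-→d6:-→d7:-→d8:-→d9:-→d10:-→d11:-→d12:-→d13:-→d14:-→d15:-→d16:-→d17:-→d18:-→d19:-→d20:-→d21:-→d22:-→d23:-→d24:H0 -> H0
  + 64.224.189.0/24 (H4) depth=24
  - 85.78.26.0/24 clear@24
  + 0.0.0.0/0 (H3) depth=0
  - 85.78.26.128/26 clear@26
  + 212.152.0.0/16 (H1) depth=16
  - 212.152.0.0/16 clear@16
  + 64.224.160.0/19 (H3) depth=19
  + 85.78.0.0/15 (H2) depth=15
  lookup 85.78.0.2: bits 0101010101001110000 walk d0:H3→d1:-→d2:-→d3:-→d4:-→d5:-→d6:-→d7:-→d8:-→d9:-→d10:-→d11:-→d12:-→d13:-→d14:-→d15:H2→d16:-→d17:-→d18:-→d19:- -> H2
  + 212.152.193.48/28 (H1) depth=28
  + 0.0.0.0/0 (H4) depth=0
  lookup 212.152.193.48: bits 1101010010011000110000010011 walk d0:H4→d1:-→d2:-→d3:-→d4:-→d5:-→d6:-→d7:-→d8:-→d9:-→d10:-→d11:-→d12:-→d13:-→d14:-→d15:-→d16:-→d17:-→d18:-→d19:-→d20:-→d21:-→d22:-→d23:-→d24:-→d25:-→d26:-→d27:-→d28:H1 -> H1
  lookup 212.24.193.48: bits 11010100 walk d0:H4→d1:-→d2:-→d3:-→d4:-→d5:-→d6:-→d7:-→d8:- -> H4
  + 85.78.26.176/30 (H3) depth=30
  lookup 64.224.189.1: bits 01000000111000001011110100 walk d0:H4→d1:-→d2:-→d3:-→d4:-→d5:-→d6:-→d7:-→d8:-→d9:-→d10:-→d11:-→d12:-→d13:-→d14:-→d15:-→d16:-→d17:-→d18:-→d19:H3→d20:-→d21:-→d22:-→d23:-→d24:H4→d25:-→d26:- -> H4
  lookup 212.152.193.48: bits 1101010010011000110000010011 walk d0:H4→d1:-→d2:-→d3:-→d4:-→d5:-→d6:-→d7:-→d8:-→d9:-→d10:-→d11:-→d12:-→d13:-→d14:-→d15:-→d16:-→d17:-→d18:-→d19:-→d20:-→d21:-→d22:-→d23:-→d24:-→d25:-→d26:-→d27:-→d28:H1 -> H1

== LOOKUPS ==
["H0","H0","H4","H0","H4","H0","H2","H1","H4","H4","H1"]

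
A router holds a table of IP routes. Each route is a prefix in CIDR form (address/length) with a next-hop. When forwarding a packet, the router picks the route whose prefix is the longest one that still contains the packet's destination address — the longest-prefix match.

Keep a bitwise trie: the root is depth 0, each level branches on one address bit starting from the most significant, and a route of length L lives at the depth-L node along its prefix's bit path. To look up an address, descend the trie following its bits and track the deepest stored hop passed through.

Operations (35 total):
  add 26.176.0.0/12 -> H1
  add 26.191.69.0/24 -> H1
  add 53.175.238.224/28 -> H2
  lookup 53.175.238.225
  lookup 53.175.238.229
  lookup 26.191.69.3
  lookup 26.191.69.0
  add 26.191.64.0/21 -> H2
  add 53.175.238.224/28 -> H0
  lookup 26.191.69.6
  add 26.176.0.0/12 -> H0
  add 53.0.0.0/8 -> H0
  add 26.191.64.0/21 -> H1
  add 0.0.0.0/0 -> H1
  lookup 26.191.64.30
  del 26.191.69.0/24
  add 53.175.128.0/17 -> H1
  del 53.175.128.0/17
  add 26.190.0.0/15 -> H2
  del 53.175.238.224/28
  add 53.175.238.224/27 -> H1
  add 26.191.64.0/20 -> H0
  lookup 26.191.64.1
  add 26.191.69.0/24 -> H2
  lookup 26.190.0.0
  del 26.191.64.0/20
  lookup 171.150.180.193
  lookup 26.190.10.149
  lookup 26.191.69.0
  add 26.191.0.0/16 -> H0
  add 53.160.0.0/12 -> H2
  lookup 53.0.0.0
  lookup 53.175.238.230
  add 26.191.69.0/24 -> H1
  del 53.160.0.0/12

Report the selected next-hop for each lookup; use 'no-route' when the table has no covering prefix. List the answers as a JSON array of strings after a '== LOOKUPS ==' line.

Process each operation:
  add 26.176.0.0/12 -> H1 at depth 12
  add 26.191.69.0/24 -> H1 at depth 24
  add 53.175.238.224/28 -> H2 at depth 28
  Q 53.175.238.225: descend 0011010110101111111011101110 ; hops seen [H2] ; pick H2
  Q 53.175.238.229: descend 0011010110101111111011101110 ; hops seen [H2] ; pick H2
  Q 26.191.69.3: descend 000110101011111101000101 ; hops seen [H1,H1] ; pick H1
  Q 26.191.69.0: descend 000110101011111101000101 ; hops seen [H1,H1] ; pick H1
  add 26.191.64.0/21 -> H2 at depth 21
  add 53.175.238.224/28 -> H0 at depth 28
  Q 26.191.69.6: descend 000110101011111101000101 ; hops seen [H1,H2,H1] ; pick H1
  add 26.176.0.0/12 -> H0 at depth 12
  add 53.0.0.0/8 -> H0 at depth 8
  add 26.191.64.0/21 -> H1 at depth 21
  add 0.0.0.0/0 -> H1 at depth 0
  Q 26.191.64.30: descend 000110101011111101000 ; hops seen [H1,H0,H1] ; pick H1
  del 26.191.69.0/24 (clear depth 24)
  add 53.175.128.0/17 -> H1 at depth 17
  del 53.175.128.0/17 (clear depth 17)
  add 26.190.0.0/15 -> H2 at depth 15
  del 53.175.238.224/28 (clear depth 28)
  add 53.175.238.224/27 -> H1 at depth 27
  add 26.191.64.0/20 -> H0 at depth 20
  Q 26.191.64.1: descend 000110101011111101000 ; hops seen [H1,H0,H2,H0,H1] ; pick H1
  add 26.191.69.0/24 -> H2 at depth 24
  Q 26.190.0.0: descend 000110101011111 ; hops seen [H1,H0,H2] ; pick H2
  del 26.191.64.0/20 (clear depth 20)
  Q 171.150.180.193: descend ε ; hops seen [H1] ; pick H1
  Q 26.190.10.149: descend 000110101011111 ; hops seen [H1,H0,H2] ; pick H2
  Q 26.191.69.0: descend 000110101011111101000101 ; hops seen [H1,H0,H2,H1,H2] ; pick H2
  add 26.191.0.0/16 -> H0 at depth 16
  add 53.160.0.0/12 -> H2 at depth 12
  Q 53.0.0.0: descend 00110101 ; hops seen [H1,H0] ; pick H0
  Q 53.175.238.230: descend 0011010110101111111011101110 ; hops seen [H1,H0,H2,H1] ; pick H1
  add 26.191.69.0/24 -> H1 at depth 24
  del 53.160.0.0/12 (clear depth 12)

== LOOKUPS ==
["H2","H2","H1","H1","H1","H1","H1","H2","H1","H2","H2","H0","H1"]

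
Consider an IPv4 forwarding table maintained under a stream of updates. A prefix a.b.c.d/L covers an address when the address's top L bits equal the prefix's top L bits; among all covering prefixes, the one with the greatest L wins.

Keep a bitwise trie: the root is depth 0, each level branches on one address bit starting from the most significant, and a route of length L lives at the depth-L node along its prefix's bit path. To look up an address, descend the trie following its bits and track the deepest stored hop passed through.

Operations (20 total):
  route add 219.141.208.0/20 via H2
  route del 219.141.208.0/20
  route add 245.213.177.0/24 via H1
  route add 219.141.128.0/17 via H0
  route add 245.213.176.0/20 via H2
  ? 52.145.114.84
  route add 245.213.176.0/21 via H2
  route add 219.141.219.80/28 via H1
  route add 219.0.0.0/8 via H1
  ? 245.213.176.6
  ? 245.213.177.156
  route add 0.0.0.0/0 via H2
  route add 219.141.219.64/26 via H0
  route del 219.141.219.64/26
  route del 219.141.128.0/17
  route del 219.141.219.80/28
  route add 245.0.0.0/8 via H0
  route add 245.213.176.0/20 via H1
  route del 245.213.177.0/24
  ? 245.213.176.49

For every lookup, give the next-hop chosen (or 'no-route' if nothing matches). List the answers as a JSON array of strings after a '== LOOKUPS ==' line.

Trace:
  + 219.141.208.0/20 (H2) depth=20
  del 219.141.208.0/20 (clear depth 20)
  + 245.213.177.0/24 (H1) depth=24
  + 219.141.128.0/17 (H0) depth=17
  + 245.213.176.0/20 (H2) depth=20
  Q 52.145.114.84: descend ε ; hops seen [∅] ; pick no-route
  + 245.213.176.0/21 (H2) depth=21
  + 219.141.219.80/28 (H1) depth=28
  + 219.0.0.0/8 (H1) depth=8
  Q 245.213.176.6: descend 11110101110101011011000 ; hops seen [H2,H2] ; pick H2
  Q 245.213.177.156: descend 111101011101010110110001 ; hops seen [H2,H2,H1] ; pick H1
  + 0.0.0.0/0 (H2) depth=0
  + 219.141.219.64/26 (H0) depth=26
  del 219.141.219.64/26 (clear depth 26)
  del 219.141.128.0/17 (clear depth 17)
  del 219.141.219.80/28 (clear depth 28)
  + 245.0.0.0/8 (H0) depth=8
  + 245.213.176.0/20 (H1) depth=20
  del 245.213.177.0/24 (clear depth 24)
  Q 245.213.176.49: descend 11110101110101011011000 ; hops seen [H2,H0,H1,H2] ; pick H2

== LOOKUPS ==
["no-route","H2","H1","H2"]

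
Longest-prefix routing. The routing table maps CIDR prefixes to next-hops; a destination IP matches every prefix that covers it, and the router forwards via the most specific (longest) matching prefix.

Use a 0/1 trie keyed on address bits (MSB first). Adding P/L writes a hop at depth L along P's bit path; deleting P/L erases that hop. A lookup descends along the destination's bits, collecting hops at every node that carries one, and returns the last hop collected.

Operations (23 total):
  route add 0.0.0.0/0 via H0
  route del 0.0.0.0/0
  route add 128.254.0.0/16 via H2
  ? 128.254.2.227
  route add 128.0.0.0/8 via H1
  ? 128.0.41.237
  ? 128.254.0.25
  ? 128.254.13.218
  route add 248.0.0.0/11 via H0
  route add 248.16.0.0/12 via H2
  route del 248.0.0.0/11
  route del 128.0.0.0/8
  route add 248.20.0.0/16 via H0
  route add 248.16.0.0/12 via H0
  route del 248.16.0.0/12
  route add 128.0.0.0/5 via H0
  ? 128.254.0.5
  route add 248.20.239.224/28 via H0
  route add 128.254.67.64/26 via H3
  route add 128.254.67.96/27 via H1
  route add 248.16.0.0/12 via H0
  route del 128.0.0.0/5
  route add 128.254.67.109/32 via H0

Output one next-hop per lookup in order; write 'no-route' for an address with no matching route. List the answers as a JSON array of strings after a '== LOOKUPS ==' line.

Apply in order:
  + 0.0.0.0/0 (H0) depth=0
  - 0.0.0.0/0 clear@0
  + 128.254.0.0/16 (H2) depth=16
  lookup 128.254.2.227: bits 1000000011111110 walk d0:-→d1:-→d2:-→d3:-→d4:-→d5:-→d6:-→d7:-→d8:-→d9:-→d10:-→d11:-→d12:-→d13:-→d14:-→d15:-→d16:H2 -> H2
  + 128.0.0.0/8 (H1) depth=8
  lookup 128.0.41.237: bits 10000000 walk d0:-→d1:-→d2:-→d3:-→d4:-→d5:-→d6:-→d7:-→d8:H1 -> H1
  lookup 128.254.0.25: bits 1000000011111110 walk d0:-→d1:-→d2:-→d3:-→d4:-→d5:-→d6:-→d7:-→d8:H1→d9:-→d10:-→d11:-→d12:-→d13:-→d14:-→d15:-→d16:H2 -> H2
  lookup 128.254.13.218: bits 1000000011111110 walk d0:-→d1:-→d2:-→d3:-→d4:-→d5:-→d6:-→d7:-→d8:H1→d9:-→d10:-→d11:-→d12:-→d13:-→d14:-→d15:-→d16:H2 -> H2
  + 248.0.0.0/11 (H0) depth=11
  + 248.16.0.0/12 (H2) depth=12
  - 248.0.0.0/11 clear@11
  - 128.0.0.0/8 clear@8
  + 248.20.0.0/16 (H0) depth=16
  + 248.16.0.0/12 (H0) depth=12
  - 248.16.0.0/12 clear@12
  + 128.0.0.0/5 (H0) depth=5
  lookup 128.254.0.5: bits 1000000011111110 walk d0:-→d1:-→d2:-→d3:-→d4:-→d5:H0→d6:-→d7:-→d8:-→d9:-→d10:-→d11:-→d12:-→d13:-→d14:-→d15:-→d16:H2 -> H2
  + 248.20.239.224/28 (H0) depth=28
  + 128.254.67.64/26 (H3) depth=26
  + 128.254.67.96/27 (H1) depth=27
  + 248.16.0.0/12 (H0) depth=12
  - 128.0.0.0/5 clear@5
  + 128.254.67.109/32 (H0) depth=32

== LOOKUPS ==
["H2","H1","H2","H2","H2"]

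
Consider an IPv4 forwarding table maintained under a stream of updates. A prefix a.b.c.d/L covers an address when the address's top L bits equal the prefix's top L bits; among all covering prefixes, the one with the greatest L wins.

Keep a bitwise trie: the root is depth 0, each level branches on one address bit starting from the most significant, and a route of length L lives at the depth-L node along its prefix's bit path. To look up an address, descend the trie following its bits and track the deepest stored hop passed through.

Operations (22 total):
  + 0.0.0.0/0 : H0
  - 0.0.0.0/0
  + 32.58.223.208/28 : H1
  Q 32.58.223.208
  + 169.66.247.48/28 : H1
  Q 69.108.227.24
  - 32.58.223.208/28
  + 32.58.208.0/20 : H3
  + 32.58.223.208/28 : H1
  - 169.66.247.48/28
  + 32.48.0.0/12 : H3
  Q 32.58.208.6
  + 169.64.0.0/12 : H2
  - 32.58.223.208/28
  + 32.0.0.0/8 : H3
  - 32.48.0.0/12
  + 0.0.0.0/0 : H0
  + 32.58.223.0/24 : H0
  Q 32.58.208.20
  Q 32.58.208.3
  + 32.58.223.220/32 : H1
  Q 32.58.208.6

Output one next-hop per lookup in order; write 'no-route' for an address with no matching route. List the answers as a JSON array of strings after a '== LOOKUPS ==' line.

Apply in order:
  + 0.0.0.0/0 (H0) depth=0
  del 0.0.0.0/0 (clear depth 0)
  + 32.58.223.208/28 (H1) depth=28
  Q 32.58.223.208: descend 0010000000111010110111111101 ; hops seen [H1] ; pick H1
  + 169.66.247.48/28 (H1) depth=28
  Q 69.108.227.24: descend 0 ; hops seen [∅] ; pick no-route
  del 32.58.223.208/28 (clear depth 28)
  + 32.58.208.0/20 (H3) depth=20
  + 32.58.223.208/28 (H1) depth=28
  del 169.66.247.48/28 (clear depth 28)
  + 32.48.0.0/12 (H3) depth=12
  Q 32.58.208.6: descend 00100000001110101101 ; hops seen [H3,H3] ; pick H3
  + 169.64.0.0/12 (H2) depth=12
  del 32.58.223.208/28 (clear depth 28)
  + 32.0.0.0/8 (H3) depth=8
  del 32.48.0.0/12 (clear depth 12)
  + 0.0.0.0/0 (H0) depth=0
  + 32.58.223.0/24 (H0) depth=24
  Q 32.58.208.20: descend 00100000001110101101 ; hops seen [H0,H3,H3] ; pick H3
  Q 32.58.208.3: descend 00100000001110101101 ; hops seen [H0,H3,H3] ; pick H3
  + 32.58.223.220/32 (H1) depth=32
  Q 32.58.208.6: descend 00100000001110101101 ; hops seen [H0,H3,H3] ; pick H3

== LOOKUPS ==
["H1","no-route","H3","H3","H3","H3"]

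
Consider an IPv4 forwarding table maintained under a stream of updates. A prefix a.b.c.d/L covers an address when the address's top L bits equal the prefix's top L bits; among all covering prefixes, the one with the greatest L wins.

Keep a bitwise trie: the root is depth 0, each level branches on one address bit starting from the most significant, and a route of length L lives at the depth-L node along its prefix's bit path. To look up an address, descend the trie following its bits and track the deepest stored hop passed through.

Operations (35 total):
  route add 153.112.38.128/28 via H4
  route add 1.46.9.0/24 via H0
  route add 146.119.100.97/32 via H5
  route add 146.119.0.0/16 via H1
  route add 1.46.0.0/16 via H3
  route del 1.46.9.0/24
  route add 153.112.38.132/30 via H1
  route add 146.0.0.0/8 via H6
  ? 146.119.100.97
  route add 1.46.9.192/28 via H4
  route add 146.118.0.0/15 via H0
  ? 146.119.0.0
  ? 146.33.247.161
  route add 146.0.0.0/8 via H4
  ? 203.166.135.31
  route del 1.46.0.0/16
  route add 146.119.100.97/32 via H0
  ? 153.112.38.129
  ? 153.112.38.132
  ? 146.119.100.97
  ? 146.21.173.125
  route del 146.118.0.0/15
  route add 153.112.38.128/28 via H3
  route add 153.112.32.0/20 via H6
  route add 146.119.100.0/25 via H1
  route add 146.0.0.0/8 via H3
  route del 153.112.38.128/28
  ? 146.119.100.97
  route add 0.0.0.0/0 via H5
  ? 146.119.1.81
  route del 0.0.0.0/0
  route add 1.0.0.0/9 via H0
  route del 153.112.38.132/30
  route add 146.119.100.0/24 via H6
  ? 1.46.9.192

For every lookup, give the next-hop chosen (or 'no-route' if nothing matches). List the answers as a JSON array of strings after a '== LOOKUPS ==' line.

Process each operation:
  + 153.112.38.128/28 (H4) depth=28
  + 1.46.9.0/24 (H0) depth=24
  + 146.119.100.97/32 (H5) depth=32
  + 146.119.0.0/16 (H1) depth=16
  + 1.46.0.0/16 (H3) depth=16
  - 1.46.9.0/24 clear@24
  + 153.112.38.132/30 (H1) depth=30
  + 146.0.0.0/8 (H6) depth=8
  ? 146.119.100.97  path d0:-→d1:-→d2:-→d3:-→d4:-→d5:-→d6:-→d7:-→d8:H6→d9:-→d10:-→d11:-→d12:-→d13:-→d14:-→d15:-→d16:H1→d17:-→d18:-→d19:-→d20:-→d21:-→d22:-→d23:-→d24:-→d25:-→d26:-→d27:-→d28:-→d29:-→d30:-→d31:-→d32:H5  best=H5
  + 1.46.9.192/28 (H4) depth=28
  + 146.118.0.0/15 (H0) depth=15
  ? 146.119.0.0  path d0:-→d1:-→d2:-→d3:-→d4:-→d5:-→d6:-→d7:-→d8:H6→d9:-→d10:-→d11:-→d12:-→d13:-→d14:-→d15:H0→d16:H1→d17:-  best=H1
  ? 146.33.247.161  path d0:-→d1:-→d2:-→d3:-→d4:-→d5:-→d6:-→d7:-→d8:H6→d9:-  best=H6
  + 146.0.0.0/8 (H4) depth=8
  ? 203.166.135.31  path d0:-→d1:-  best=no-route
  - 1.46.0.0/16 clear@16
  + 146.119.100.97/32 (H0) depth=32
  ? 153.112.38.129  path d0:-→d1:-→d2:-→d3:-→d4:-→d5:-→d6:-→d7:-→d8:-→d9:-→d10:-→d11:-→d12:-→d13:-→d14:-→d15:-→d16:-→d17:-→d18:-→d19:-→d20:-→d21:-→d22:-→d23:-→d24:-→d25:-→d26:-→d27:-→d28:H4→d29:-  best=H4
  ? 153.112.38.132  path d0:-→d1:-→d2:-→d3:-→d4:-→d5:-→d6:-→d7:-→d8:-→d9:-→d10:-→d11:-→d12:-→d13:-→d14:-→d15:-→d16:-→d17:-→d18:-→d19:-→d20:-→d21:-→d22:-→d23:-→d24:-→d25:-→d26:-→d27:-→d28:H4→d29:-→d30:H1  best=H1
  ? 146.119.100.97  path d0:-→d1:-→d2:-→d3:-→d4:-→d5:-→d6:-→d7:-→d8:H4→d9:-→d10:-→d11:-→d12:-→d13:-→d14:-→d15:H0→d16:H1→d17:-→d18:-→d19:-→d20:-→d21:-→d22:-→d23:-→d24:-→d25:-→d26:-→d27:-→d28:-→d29:-→d30:-→d31:-→d32:H0  best=H0
  ? 146.21.173.125  path d0:-→d1:-→d2:-→d3:-→d4:-→d5:-→d6:-→d7:-→d8:H4→d9:-  best=H4
  - 146.118.0.0/15 clear@15
  + 153.112.38.128/28 (H3) depth=28
  + 153.112.32.0/20 (H6) depth=20
  + 146.119.100.0/25 (H1) depth=25
  + 146.0.0.0/8 (H3) depth=8
  - 153.112.38.128/28 clear@28
  ? 146.119.100.97  path d0:-→d1:-→d2:-→d3:-→d4:-→d5:-→d6:-→d7:-→d8:H3→d9:-→d10:-→d11:-→d12:-→d13:-→d14:-→d15:-→d16:H1→d17:-→d18:-→d19:-→d20:-→d21:-→d22:-→d23:-→d24:-→d25:H1→d26:-→d27:-→d28:-→d29:-→d30:-→d31:-→d32:H0  best=H0
  + 0.0.0.0/0 (H5) depth=0
  ? 146.119.1.81  path d0:H5→d1:-→d2:-→d3:-→d4:-→d5:-→d6:-→d7:-→d8:H3→d9:-→d10:-→d11:-→d12:-→d13:-→d14:-→d15:-→d16:H1→d17:-  best=H1
  - 0.0.0.0/0 clear@0
  + 1.0.0.0/9 (H0) depth=9
  - 153.112.38.132/30 clear@30
  + 146.119.100.0/24 (H6) depth=24
  ? 1.46.9.192  path d0:-→d1:-→d2:-→d3:-→d4:-→d5:-→d6:-→d7:-→d8:-→d9:H0→d10:-→d11:-→d12:-→d13:-→d14:-→d15:-→d16:-→d17:-→d18:-→d19:-→d20:-→d21:-→d22:-→d23:-→d24:-→d25:-→d26:-→d27:-→d28:H4  best=H4

== LOOKUPS ==
["H5","H1","H6","no-route","H4","H1","H0","H4","H0","H1","H4"]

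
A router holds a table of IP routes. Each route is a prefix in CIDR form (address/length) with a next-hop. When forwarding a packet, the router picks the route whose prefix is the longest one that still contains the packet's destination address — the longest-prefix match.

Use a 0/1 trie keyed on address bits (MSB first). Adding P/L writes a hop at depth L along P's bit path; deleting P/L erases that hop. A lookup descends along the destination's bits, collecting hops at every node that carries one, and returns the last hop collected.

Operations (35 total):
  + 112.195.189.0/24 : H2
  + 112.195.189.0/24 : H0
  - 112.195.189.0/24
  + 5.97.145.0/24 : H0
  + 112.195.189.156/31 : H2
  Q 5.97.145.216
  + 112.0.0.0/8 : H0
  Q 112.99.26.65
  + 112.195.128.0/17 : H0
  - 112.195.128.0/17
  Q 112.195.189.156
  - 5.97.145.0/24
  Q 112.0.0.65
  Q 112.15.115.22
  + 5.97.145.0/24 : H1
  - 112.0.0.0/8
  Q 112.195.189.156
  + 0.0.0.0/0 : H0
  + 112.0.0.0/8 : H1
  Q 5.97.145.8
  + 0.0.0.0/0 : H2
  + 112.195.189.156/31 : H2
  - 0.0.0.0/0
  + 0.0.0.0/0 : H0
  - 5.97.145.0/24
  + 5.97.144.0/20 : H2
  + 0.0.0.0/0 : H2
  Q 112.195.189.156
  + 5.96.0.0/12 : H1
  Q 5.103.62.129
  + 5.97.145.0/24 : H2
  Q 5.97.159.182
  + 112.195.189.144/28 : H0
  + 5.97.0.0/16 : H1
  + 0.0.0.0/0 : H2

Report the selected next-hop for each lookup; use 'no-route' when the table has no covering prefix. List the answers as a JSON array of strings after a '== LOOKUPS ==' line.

Process each operation:
  add 112.195.189.0/24 -> H2 at depth 24
  add 112.195.189.0/24 -> H0 at depth 24
  del 112.195.189.0/24 (clear depth 24)
  add 5.97.145.0/24 -> H0 at depth 24
  add 112.195.189.156/31 -> H2 at depth 31
  lookup 5.97.145.216: bits 000001010110000110010001 walk d0:-→d1:-→d2:-→d3:-→d4:-→d5:-→d6:-→d7:-→d8:-→d9:-→d10:-→d11:-→d12:-→d13:-→d14:-→d15:-→d16:-→d17:-→d18:-→d19:-→d20:-→d21:-→d22:-→d23:-→d24:H0 -> H0
  add 112.0.0.0/8 -> H0 at depth 8
  lookup 112.99.26.65: bits 01110000 walk d0:-→d1:-→d2:-→d3:-→d4:-→d5:-→d6:-→d7:-→d8:H0 -> H0
  add 112.195.128.0/17 -> H0 at depth 17
  del 112.195.128.0/17 (clear depth 17)
  lookup 112.195.189.156: bits 0111000011000011101111011001110 walk d0:-→d1:-→d2:-→d3:-→d4:-→d5:-→d6:-→d7:-→d8:H0→d9:-→d10:-→d11:-→d12:-→d13:-→d14:-→d15:-→d16:-→d17:-→d18:-→d19:-→d20:-→d21:-→d22:-→d23:-→d24:-→d25:-→d26:-→d27:-→d28:-→d29:-→d30:-→d31:H2 -> H2
  del 5.97.145.0/24 (clear depth 24)
  lookup 112.0.0.65: bits 01110000 walk d0:-→d1:-→d2:-→d3:-→d4:-→d5:-→d6:-→d7:-→d8:H0 -> H0
  lookup 112.15.115.22: bits 01110000 walk d0:-→d1:-→d2:-→d3:-→d4:-→d5:-→d6:-→d7:-→d8:H0 -> H0
  add 5.97.145.0/24 -> H1 at depth 24
  del 112.0.0.0/8 (clear depth 8)
  lookup 112.195.189.156: bits 0111000011000011101111011001110 walk d0:-→d1:-→d2:-→d3:-→d4:-→d5:-→d6:-→d7:-→d8:-→d9:-→d10:-→d11:-→d12:-→d13:-→d14:-→d15:-→d16:-→d17:-→d18:-→d19:-→d20:-→d21:-→d22:-→d23:-→d24:-→d25:-→d26:-→d27:-→d28:-→d29:-→d30:-→d31:H2 -> H2
  add 0.0.0.0/0 -> H0 at depth 0
  add 112.0.0.0/8 -> H1 at depth 8
  lookup 5.97.145.8: bits 000001010110000110010001 walk d0:H0→d1:-→d2:-→d3:-→d4:-→d5:-→d6:-→d7:-→d8:-→d9:-→d10:-→d11:-→d12:-→d13:-→d14:-→d15:-→d16:-→d17:-→d18:-→d19:-→d20:-→d21:-→d22:-→d23:-→d24:H1 -> H1
  add 0.0.0.0/0 -> H2 at depth 0
  add 112.195.189.156/31 -> H2 at depth 31
  del 0.0.0.0/0 (clear depth 0)
  add 0.0.0.0/0 -> H0 at depth 0
  del 5.97.145.0/24 (clear depth 24)
  add 5.97.144.0/20 -> H2 at depth 20
  add 0.0.0.0/0 -> H2 at depth 0
  lookup 112.195.189.156: bits 0111000011000011101111011001110 walk d0:H2→d1:-→d2:-→d3:-→d4:-→d5:-→d6:-→d7:-→d8:H1→d9:-→d10:-→d11:-→d12:-→d13:-→d14:-→d15:-→d16:-→d17:-→d18:-→d19:-→d20:-→d21:-→d22:-→d23:-→d24:-→d25:-→d26:-→d27:-→d28:-→d29:-→d30:-→d31:H2 -> H2
  add 5.96.0.0/12 -> H1 at depth 12
  lookup 5.103.62.129: bits 0000010101100 walk d0:H2→d1:-→d2:-→d3:-→d4:-→d5:-→d6:-→d7:-→d8:-→d9:-→d10:-→d11:-→d12:H1→d13:- -> H1
  add 5.97.145.0/24 -> H2 at depth 24
  lookup 5.97.159.182: bits 00000101011000011001 walk d0:H2→d1:-→d2:-→d3:-→d4:-→d5:-→d6:-→d7:-→d8:-→d9:-→d10:-→d11:-→d12:H1→d13:-→d14:-→d15:-→d16:-→d17:-→d18:-→d19:-→d20:H2 -> H2
  add 112.195.189.144/28 -> H0 at depth 28
  add 5.97.0.0/16 -> H1 at depth 16
  add 0.0.0.0/0 -> H2 at depth 0

== LOOKUPS ==
["H0","H0","H2","H0","H0","H2","H1","H2","H1","H2"]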